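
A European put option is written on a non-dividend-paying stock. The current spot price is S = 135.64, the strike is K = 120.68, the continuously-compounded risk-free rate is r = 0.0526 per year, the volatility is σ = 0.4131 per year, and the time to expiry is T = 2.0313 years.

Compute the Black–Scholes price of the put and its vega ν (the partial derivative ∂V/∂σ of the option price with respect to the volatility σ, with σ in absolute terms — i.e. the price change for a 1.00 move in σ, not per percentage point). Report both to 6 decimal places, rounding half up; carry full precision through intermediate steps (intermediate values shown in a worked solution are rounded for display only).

σ√T = 0.4131·√2.0313 = 0.588765
d₁ = (ln(S/K) + (r+σ²/2)T) / (σ√T) = (ln(135.64/120.68) + (0.0526+0.4131²/2)·2.0313) / 0.588765 = (0.116862 + 0.280169) / 0.588765 = 0.674344
d₂ = d₁ − σ√T = 0.674344 − 0.588765 = 0.085579
e^{−rT} = e^{−0.0526·2.0313} = 0.898664
N(−d₁) = 0.250046,  N(−d₂) = 0.465901
Put price V = K·e^{−rT}·N(−d₂) − S·N(−d₁) = 50.527256 − 33.916266 = 16.610989
φ(d₁) = (1/√(2π))·e^{−d₁²/2} = 0.317808
ν = S·φ(d₁)·√T = 61.438311

price = 16.610989
ν = 61.438311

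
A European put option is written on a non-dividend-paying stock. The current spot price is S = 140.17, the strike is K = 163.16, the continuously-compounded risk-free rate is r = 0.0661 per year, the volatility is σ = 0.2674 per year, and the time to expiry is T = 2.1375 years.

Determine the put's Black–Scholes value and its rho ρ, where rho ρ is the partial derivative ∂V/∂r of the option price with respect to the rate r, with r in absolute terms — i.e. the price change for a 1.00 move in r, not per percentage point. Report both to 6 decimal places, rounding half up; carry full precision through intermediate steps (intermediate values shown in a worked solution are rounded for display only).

price = 22.592463
ρ = -178.065117

σ√T = 0.2674·√2.1375 = 0.390944
d₁ = (ln(S/K) + (r+σ²/2)T) / (σ√T) = (ln(140.17/163.16) + (0.0661+0.2674²/2)·2.1375) / 0.390944 = (-0.151875 + 0.217707) / 0.390944 = 0.168392
d₂ = d₁ − σ√T = 0.168392 − 0.390944 = -0.222552
e^{−rT} = e^{−0.0661·2.1375} = 0.868239
N(−d₁) = 0.433137,  N(−d₂) = 0.588058
Put price V = K·e^{−rT}·N(−d₂) − S·N(−d₁) = 83.305318 − 60.712855 = 22.592463
ρ = −K·T·e^{−rT}·N(−d₂) = -178.065117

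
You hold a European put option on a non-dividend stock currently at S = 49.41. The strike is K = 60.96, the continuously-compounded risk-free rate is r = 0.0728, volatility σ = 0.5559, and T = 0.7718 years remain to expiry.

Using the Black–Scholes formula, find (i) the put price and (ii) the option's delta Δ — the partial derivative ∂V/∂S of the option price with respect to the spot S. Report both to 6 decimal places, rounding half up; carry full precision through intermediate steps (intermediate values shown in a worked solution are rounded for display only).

σ√T = 0.5559·√0.7718 = 0.488370
d₁ = (ln(S/K) + (r+σ²/2)T) / (σ√T) = (ln(49.41/60.96) + (0.0728+0.5559²/2)·0.7718) / 0.488370 = (-0.210065 + 0.175440) / 0.488370 = -0.070900
d₂ = d₁ − σ√T = -0.070900 − 0.488370 = -0.559270
e^{−rT} = e^{−0.0728·0.7718} = 0.945362
N(−d₁) = 0.528261,  N(−d₂) = 0.712011
Put price V = K·e^{−rT}·N(−d₂) − S·N(−d₁) = 41.032700 − 26.101389 = 14.931310
Δ = −N(−d₁) = -0.528261

price = 14.931310
Δ = -0.528261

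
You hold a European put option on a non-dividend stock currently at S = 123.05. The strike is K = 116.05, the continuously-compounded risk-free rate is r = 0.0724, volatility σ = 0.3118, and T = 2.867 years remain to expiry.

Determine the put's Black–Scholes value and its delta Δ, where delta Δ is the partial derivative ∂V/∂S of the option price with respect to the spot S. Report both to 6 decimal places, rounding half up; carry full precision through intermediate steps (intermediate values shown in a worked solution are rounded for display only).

price = 10.979915
Δ = -0.221220

σ√T = 0.3118·√2.867 = 0.527947
d₁ = (ln(S/K) + (r+σ²/2)T) / (σ√T) = (ln(123.05/116.05) + (0.0724+0.3118²/2)·2.867) / 0.527947 = (0.058570 + 0.346935) / 0.527947 = 0.768078
d₂ = d₁ − σ√T = 0.768078 − 0.527947 = 0.240132
e^{−rT} = e^{−0.0724·2.867} = 0.812556
N(−d₁) = 0.221220,  N(−d₂) = 0.405114
Put price V = K·e^{−rT}·N(−d₂) − S·N(−d₁) = 38.201082 − 27.221167 = 10.979915
Δ = −N(−d₁) = -0.221220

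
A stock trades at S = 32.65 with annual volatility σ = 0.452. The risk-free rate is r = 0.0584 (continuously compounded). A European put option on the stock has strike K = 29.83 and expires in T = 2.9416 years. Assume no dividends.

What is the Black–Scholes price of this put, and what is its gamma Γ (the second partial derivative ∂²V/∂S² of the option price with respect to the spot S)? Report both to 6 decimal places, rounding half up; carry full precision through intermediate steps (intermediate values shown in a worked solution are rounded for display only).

σ√T = 0.452·√2.9416 = 0.775229
d₁ = (ln(S/K) + (r+σ²/2)T) / (σ√T) = (ln(32.65/29.83) + (0.0584+0.452²/2)·2.9416) / 0.775229 = (0.090330 + 0.472280) / 0.775229 = 0.725734
d₂ = d₁ − σ√T = 0.725734 − 0.775229 = -0.049496
e^{−rT} = e^{−0.0584·2.9416} = 0.842156
N(−d₁) = 0.234001,  N(−d₂) = 0.519738
Put price V = K·e^{−rT}·N(−d₂) − S·N(−d₁) = 13.056611 − 7.640134 = 5.416476
φ(d₁) = (1/√(2π))·e^{−d₁²/2} = 0.306578
Γ = φ(d₁) / (S·σ·√T) = 0.012112

price = 5.416476
Γ = 0.012112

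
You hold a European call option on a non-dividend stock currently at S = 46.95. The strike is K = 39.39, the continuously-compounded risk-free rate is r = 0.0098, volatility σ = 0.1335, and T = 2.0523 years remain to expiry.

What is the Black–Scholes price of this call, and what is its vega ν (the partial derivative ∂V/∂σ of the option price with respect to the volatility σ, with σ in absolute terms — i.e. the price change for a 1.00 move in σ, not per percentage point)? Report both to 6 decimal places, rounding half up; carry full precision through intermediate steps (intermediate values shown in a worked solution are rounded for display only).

σ√T = 0.1335·√2.0523 = 0.191250
d₁ = (ln(S/K) + (r+σ²/2)T) / (σ√T) = (ln(46.95/39.39) + (0.0098+0.1335²/2)·2.0523) / 0.191250 = (0.175571 + 0.038401) / 0.191250 = 1.118808
d₂ = d₁ − σ√T = 1.118808 − 0.191250 = 0.927557
e^{−rT} = e^{−0.0098·2.0523} = 0.980088
N(d₁) = 0.868389,  N(d₂) = 0.823181
Call price V = S·N(d₁) − K·e^{−rT}·N(d₂) = 40.770858 − 31.779479 = 8.991379
φ(d₁) = (1/√(2π))·e^{−d₁²/2} = 0.213354
ν = S·φ(d₁)·√T = 14.350145

price = 8.991379
ν = 14.350145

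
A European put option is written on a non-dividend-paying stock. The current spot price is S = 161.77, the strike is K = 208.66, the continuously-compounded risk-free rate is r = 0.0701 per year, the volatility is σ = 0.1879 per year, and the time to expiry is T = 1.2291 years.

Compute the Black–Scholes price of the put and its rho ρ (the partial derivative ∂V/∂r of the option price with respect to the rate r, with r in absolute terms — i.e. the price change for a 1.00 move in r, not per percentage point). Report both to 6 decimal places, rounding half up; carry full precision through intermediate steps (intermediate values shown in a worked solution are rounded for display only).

price = 33.993629
ρ = -192.756836

σ√T = 0.1879·√1.2291 = 0.208315
d₁ = (ln(S/K) + (r+σ²/2)T) / (σ√T) = (ln(161.77/208.66) + (0.0701+0.1879²/2)·1.2291) / 0.208315 = (-0.254531 + 0.107857) / 0.208315 = -0.704093
d₂ = d₁ − σ√T = -0.704093 − 0.208315 = -0.912408
e^{−rT} = e^{−0.0701·1.2291} = 0.917448
N(−d₁) = 0.759313,  N(−d₂) = 0.819223
Put price V = K·e^{−rT}·N(−d₂) − S·N(−d₁) = 156.827627 − 122.833998 = 33.993629
ρ = −K·T·e^{−rT}·N(−d₂) = -192.756836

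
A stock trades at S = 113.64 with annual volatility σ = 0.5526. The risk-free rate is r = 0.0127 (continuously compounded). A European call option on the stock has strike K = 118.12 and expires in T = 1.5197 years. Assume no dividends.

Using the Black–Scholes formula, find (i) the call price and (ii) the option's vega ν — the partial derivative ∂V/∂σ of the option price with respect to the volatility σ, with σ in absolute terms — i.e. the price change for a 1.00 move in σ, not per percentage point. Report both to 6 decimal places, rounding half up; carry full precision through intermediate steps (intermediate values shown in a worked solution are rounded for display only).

price = 29.493947
ν = 53.230091

σ√T = 0.5526·√1.5197 = 0.681224
d₁ = (ln(S/K) + (r+σ²/2)T) / (σ√T) = (ln(113.64/118.12) + (0.0127+0.5526²/2)·1.5197) / 0.681224 = (-0.038665 + 0.251333) / 0.681224 = 0.312185
d₂ = d₁ − σ√T = 0.312185 − 0.681224 = -0.369039
e^{−rT} = e^{−0.0127·1.5197} = 0.980885
N(d₁) = 0.622550,  N(d₂) = 0.356049
Call price V = S·N(d₁) − K·e^{−rT}·N(d₂) = 70.746571 − 41.252624 = 29.493947
φ(d₁) = (1/√(2π))·e^{−d₁²/2} = 0.379968
ν = S·φ(d₁)·√T = 53.230091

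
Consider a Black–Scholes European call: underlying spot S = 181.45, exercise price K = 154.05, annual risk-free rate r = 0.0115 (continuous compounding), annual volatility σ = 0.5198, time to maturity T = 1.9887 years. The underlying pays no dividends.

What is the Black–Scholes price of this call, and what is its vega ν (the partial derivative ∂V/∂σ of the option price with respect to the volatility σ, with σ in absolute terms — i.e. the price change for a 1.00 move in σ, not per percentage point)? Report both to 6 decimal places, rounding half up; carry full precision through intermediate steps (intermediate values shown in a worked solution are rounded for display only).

σ√T = 0.5198·√1.9887 = 0.733029
d₁ = (ln(S/K) + (r+σ²/2)T) / (σ√T) = (ln(181.45/154.05) + (0.0115+0.5198²/2)·1.9887) / 0.733029 = (0.163703 + 0.291536) / 0.733029 = 0.621038
d₂ = d₁ − σ√T = 0.621038 − 0.733029 = -0.111991
e^{−rT} = e^{−0.0115·1.9887} = 0.977389
N(d₁) = 0.732713,  N(d₂) = 0.455415
Call price V = S·N(d₁) − K·e^{−rT}·N(d₂) = 132.950702 − 68.570452 = 64.380250
φ(d₁) = (1/√(2π))·e^{−d₁²/2} = 0.328972
ν = S·φ(d₁)·√T = 84.178391

price = 64.380250
ν = 84.178391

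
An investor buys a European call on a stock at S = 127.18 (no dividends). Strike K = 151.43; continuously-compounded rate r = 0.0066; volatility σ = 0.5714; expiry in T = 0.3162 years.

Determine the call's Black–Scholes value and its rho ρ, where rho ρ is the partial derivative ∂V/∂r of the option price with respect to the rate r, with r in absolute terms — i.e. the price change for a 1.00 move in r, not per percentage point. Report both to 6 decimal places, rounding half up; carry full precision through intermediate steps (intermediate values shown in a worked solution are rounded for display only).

price = 8.261518
ρ = 11.601699

σ√T = 0.5714·√0.3162 = 0.321308
d₁ = (ln(S/K) + (r+σ²/2)T) / (σ√T) = (ln(127.18/151.43) + (0.0066+0.5714²/2)·0.3162) / 0.321308 = (-0.174520 + 0.053706) / 0.321308 = -0.376007
d₂ = d₁ − σ√T = -0.376007 − 0.321308 = -0.697314
e^{−rT} = e^{−0.0066·0.3162} = 0.997915
N(d₁) = 0.353456,  N(d₂) = 0.242803
Call price V = S·N(d₁) − K·e^{−rT}·N(d₂) = 44.952534 − 36.691016 = 8.261518
ρ = K·T·e^{−rT}·N(d₂) = 11.601699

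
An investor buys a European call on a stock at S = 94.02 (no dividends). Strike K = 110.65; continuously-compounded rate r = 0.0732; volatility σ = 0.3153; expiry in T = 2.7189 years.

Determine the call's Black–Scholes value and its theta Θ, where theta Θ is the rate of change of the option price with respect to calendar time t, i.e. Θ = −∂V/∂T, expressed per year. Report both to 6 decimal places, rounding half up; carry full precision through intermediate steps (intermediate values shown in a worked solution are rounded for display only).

price = 20.655141
Θ = -6.214412

σ√T = 0.3153·√2.7189 = 0.519901
d₁ = (ln(S/K) + (r+σ²/2)T) / (σ√T) = (ln(94.02/110.65) + (0.0732+0.3153²/2)·2.7189) / 0.519901 = (-0.162865 + 0.334172) / 0.519901 = 0.329500
d₂ = d₁ − σ√T = 0.329500 − 0.519901 = -0.190401
e^{−rT} = e^{−0.0732·2.7189} = 0.819531
N(d₁) = 0.629111,  N(d₂) = 0.424498
Call price V = S·N(d₁) − K·e^{−rT}·N(d₂) = 59.149031 − 38.493890 = 20.655141
φ(d₁) = (1/√(2π))·e^{−d₁²/2} = 0.377863
Θ = −S·φ(d₁)·σ/(2√T) − r·K·e^{−rT}·N(d₂) = −3.396659 − 2.817753 = -6.214412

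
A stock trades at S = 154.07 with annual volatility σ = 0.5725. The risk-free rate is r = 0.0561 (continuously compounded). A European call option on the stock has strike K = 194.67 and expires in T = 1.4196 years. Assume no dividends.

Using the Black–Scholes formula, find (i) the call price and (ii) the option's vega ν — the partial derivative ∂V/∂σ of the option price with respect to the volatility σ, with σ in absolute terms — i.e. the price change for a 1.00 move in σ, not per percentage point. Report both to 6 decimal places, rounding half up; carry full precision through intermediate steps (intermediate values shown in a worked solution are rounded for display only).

price = 32.797009
ν = 72.751818

σ√T = 0.5725·√1.4196 = 0.682116
d₁ = (ln(S/K) + (r+σ²/2)T) / (σ√T) = (ln(154.07/194.67) + (0.0561+0.5725²/2)·1.4196) / 0.682116 = (-0.233899 + 0.312281) / 0.682116 = 0.114910
d₂ = d₁ − σ√T = 0.114910 − 0.682116 = -0.567206
e^{−rT} = e^{−0.0561·1.4196} = 0.923449
N(d₁) = 0.545742,  N(d₂) = 0.285287
Call price V = S·N(d₁) − K·e^{−rT}·N(d₂) = 84.082451 − 51.285442 = 32.797009
φ(d₁) = (1/√(2π))·e^{−d₁²/2} = 0.396317
ν = S·φ(d₁)·√T = 72.751818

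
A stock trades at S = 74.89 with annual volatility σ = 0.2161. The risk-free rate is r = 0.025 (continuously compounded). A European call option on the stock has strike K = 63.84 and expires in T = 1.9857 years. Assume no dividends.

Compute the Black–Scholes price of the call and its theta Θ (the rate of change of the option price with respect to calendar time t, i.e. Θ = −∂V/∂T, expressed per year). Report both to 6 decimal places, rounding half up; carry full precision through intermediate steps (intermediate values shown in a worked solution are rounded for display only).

price = 17.120849
Θ = -2.679165

σ√T = 0.2161·√1.9857 = 0.304517
d₁ = (ln(S/K) + (r+σ²/2)T) / (σ√T) = (ln(74.89/63.84) + (0.025+0.2161²/2)·1.9857) / 0.304517 = (0.159640 + 0.096008) / 0.304517 = 0.839520
d₂ = d₁ − σ√T = 0.839520 − 0.304517 = 0.535003
e^{−rT} = e^{−0.025·1.9857} = 0.951570
N(d₁) = 0.799411,  N(d₂) = 0.703676
Call price V = S·N(d₁) − K·e^{−rT}·N(d₂) = 59.867912 − 42.747063 = 17.120849
φ(d₁) = (1/√(2π))·e^{−d₁²/2} = 0.280457
Θ = −S·φ(d₁)·σ/(2√T) − r·K·e^{−rT}·N(d₂) = −1.610489 − 1.068677 = -2.679165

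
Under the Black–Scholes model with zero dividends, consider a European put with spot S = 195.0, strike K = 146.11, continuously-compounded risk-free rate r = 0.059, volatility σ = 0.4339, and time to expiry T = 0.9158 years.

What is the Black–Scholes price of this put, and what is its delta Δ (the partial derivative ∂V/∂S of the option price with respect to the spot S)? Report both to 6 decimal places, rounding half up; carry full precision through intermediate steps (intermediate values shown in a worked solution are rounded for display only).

price = 7.741848
Δ = -0.150832

σ√T = 0.4339·√0.9158 = 0.415231
d₁ = (ln(S/K) + (r+σ²/2)T) / (σ√T) = (ln(195.0/146.11) + (0.059+0.4339²/2)·0.9158) / 0.415231 = (0.288640 + 0.140241) / 0.415231 = 1.032872
d₂ = d₁ − σ√T = 1.032872 − 0.415231 = 0.617640
e^{−rT} = e^{−0.059·0.9158} = 0.947402
N(−d₁) = 0.150832,  N(−d₂) = 0.268406
Put price V = K·e^{−rT}·N(−d₂) − S·N(−d₁) = 37.154092 − 29.412243 = 7.741848
Δ = −N(−d₁) = -0.150832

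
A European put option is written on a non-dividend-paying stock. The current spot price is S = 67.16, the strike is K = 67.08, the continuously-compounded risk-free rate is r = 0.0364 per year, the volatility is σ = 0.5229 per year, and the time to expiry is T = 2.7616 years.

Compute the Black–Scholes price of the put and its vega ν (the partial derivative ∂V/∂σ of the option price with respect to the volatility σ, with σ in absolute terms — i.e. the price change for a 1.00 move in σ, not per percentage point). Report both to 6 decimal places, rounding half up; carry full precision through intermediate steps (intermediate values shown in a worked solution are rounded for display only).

price = 18.368582
ν = 38.242618

σ√T = 0.5229·√2.7616 = 0.868958
d₁ = (ln(S/K) + (r+σ²/2)T) / (σ√T) = (ln(67.16/67.08) + (0.0364+0.5229²/2)·2.7616) / 0.868958 = (0.001192 + 0.478067) / 0.868958 = 0.551532
d₂ = d₁ − σ√T = 0.551532 − 0.868958 = -0.317426
e^{−rT} = e^{−0.0364·2.7616} = 0.904365
N(−d₁) = 0.290634,  N(−d₂) = 0.624540
Put price V = K·e^{−rT}·N(−d₂) − S·N(−d₁) = 37.887592 − 19.519010 = 18.368582
φ(d₁) = (1/√(2π))·e^{−d₁²/2} = 0.342655
ν = S·φ(d₁)·√T = 38.242618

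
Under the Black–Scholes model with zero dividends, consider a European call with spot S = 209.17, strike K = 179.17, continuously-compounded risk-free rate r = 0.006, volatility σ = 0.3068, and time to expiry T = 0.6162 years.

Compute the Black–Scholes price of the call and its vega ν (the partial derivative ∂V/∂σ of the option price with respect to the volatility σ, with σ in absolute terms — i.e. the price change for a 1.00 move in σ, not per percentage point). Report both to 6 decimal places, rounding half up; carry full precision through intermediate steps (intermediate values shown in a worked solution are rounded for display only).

price = 37.765583
ν = 48.376658

σ√T = 0.3068·√0.6162 = 0.240833
d₁ = (ln(S/K) + (r+σ²/2)T) / (σ√T) = (ln(209.17/179.17) + (0.006+0.3068²/2)·0.6162) / 0.240833 = (0.154812 + 0.032697) / 0.240833 = 0.778588
d₂ = d₁ − σ√T = 0.778588 − 0.240833 = 0.537755
e^{−rT} = e^{−0.006·0.6162} = 0.996310
N(d₁) = 0.781889,  N(d₂) = 0.704627
Call price V = S·N(d₁) − K·e^{−rT}·N(d₂) = 163.547666 − 125.782083 = 37.765583
φ(d₁) = (1/√(2π))·e^{−d₁²/2} = 0.294629
ν = S·φ(d₁)·√T = 48.376658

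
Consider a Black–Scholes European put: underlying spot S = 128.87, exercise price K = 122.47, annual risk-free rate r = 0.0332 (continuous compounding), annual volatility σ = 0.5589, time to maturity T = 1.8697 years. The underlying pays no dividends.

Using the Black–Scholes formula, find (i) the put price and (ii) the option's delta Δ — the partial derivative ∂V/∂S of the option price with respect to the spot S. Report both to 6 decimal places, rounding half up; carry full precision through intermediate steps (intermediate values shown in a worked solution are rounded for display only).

σ√T = 0.5589·√1.8697 = 0.764223
d₁ = (ln(S/K) + (r+σ²/2)T) / (σ√T) = (ln(128.87/122.47) + (0.0332+0.5589²/2)·1.8697) / 0.764223 = (0.050938 + 0.354092) / 0.764223 = 0.529990
d₂ = d₁ − σ√T = 0.529990 − 0.764223 = -0.234233
e^{−rT} = e^{−0.0332·1.8697} = 0.939813
N(−d₁) = 0.298059,  N(−d₂) = 0.592598
Put price V = K·e^{−rT}·N(−d₂) − S·N(−d₁) = 68.207395 − 38.410924 = 29.796472
Δ = −N(−d₁) = -0.298059

price = 29.796472
Δ = -0.298059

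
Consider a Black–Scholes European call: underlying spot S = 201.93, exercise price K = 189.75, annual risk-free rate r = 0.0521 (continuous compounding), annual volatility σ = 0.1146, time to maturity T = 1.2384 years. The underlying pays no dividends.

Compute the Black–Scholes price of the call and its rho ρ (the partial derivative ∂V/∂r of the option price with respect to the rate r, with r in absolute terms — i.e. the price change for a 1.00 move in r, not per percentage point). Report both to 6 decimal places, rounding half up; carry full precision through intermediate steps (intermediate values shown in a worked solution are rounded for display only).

price = 26.071460
ρ = 181.488751

σ√T = 0.1146·√1.2384 = 0.127531
d₁ = (ln(S/K) + (r+σ²/2)T) / (σ√T) = (ln(201.93/189.75) + (0.0521+0.1146²/2)·1.2384) / 0.127531 = (0.062214 + 0.072653) / 0.127531 = 1.057520
d₂ = d₁ − σ√T = 1.057520 − 0.127531 = 0.929989
e^{−rT} = e^{−0.0521·1.2384} = 0.937517
N(d₁) = 0.854863,  N(d₂) = 0.823812
Call price V = S·N(d₁) − K·e^{−rT}·N(d₂) = 172.622454 − 146.550994 = 26.071460
ρ = K·T·e^{−rT}·N(d₂) = 181.488751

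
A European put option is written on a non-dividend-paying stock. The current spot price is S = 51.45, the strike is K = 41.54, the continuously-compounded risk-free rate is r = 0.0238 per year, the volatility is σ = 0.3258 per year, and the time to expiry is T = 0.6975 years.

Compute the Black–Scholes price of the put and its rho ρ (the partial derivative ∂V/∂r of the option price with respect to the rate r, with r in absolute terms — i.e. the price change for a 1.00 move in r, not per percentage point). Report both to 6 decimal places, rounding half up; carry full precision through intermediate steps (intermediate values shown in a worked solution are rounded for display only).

price = 1.370875
ρ = -6.795329

σ√T = 0.3258·√0.6975 = 0.272097
d₁ = (ln(S/K) + (r+σ²/2)T) / (σ√T) = (ln(51.45/41.54) + (0.0238+0.3258²/2)·0.6975) / 0.272097 = (0.213954 + 0.053619) / 0.272097 = 0.983373
d₂ = d₁ − σ√T = 0.983373 − 0.272097 = 0.711276
e^{−rT} = e^{−0.0238·0.6975} = 0.983537
N(−d₁) = 0.162712,  N(−d₂) = 0.238457
Put price V = K·e^{−rT}·N(−d₂) − S·N(−d₁) = 9.742407 − 8.371532 = 1.370875
ρ = −K·T·e^{−rT}·N(−d₂) = -6.795329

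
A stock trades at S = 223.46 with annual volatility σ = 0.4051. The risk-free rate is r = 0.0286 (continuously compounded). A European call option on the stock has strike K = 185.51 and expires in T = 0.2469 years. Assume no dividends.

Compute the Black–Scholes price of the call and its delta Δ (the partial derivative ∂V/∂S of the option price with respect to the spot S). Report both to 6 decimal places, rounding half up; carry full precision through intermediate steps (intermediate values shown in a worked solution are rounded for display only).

σ√T = 0.4051·√0.2469 = 0.201290
d₁ = (ln(S/K) + (r+σ²/2)T) / (σ√T) = (ln(223.46/185.51) + (0.0286+0.4051²/2)·0.2469) / 0.201290 = (0.186124 + 0.027320) / 0.201290 = 1.060378
d₂ = d₁ − σ√T = 1.060378 − 0.201290 = 0.859088
e^{−rT} = e^{−0.0286·0.2469} = 0.992964
N(d₁) = 0.855514,  N(d₂) = 0.804854
Call price V = S·N(d₁) − K·e^{−rT}·N(d₂) = 191.173106 − 148.257873 = 42.915233
Δ = N(d₁) = 0.855514

price = 42.915233
Δ = 0.855514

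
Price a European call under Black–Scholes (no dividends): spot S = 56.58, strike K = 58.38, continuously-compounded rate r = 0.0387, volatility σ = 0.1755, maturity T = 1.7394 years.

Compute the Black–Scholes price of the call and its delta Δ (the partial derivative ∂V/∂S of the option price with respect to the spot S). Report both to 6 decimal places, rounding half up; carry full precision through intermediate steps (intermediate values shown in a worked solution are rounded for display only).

σ√T = 0.1755·√1.7394 = 0.231460
d₁ = (ln(S/K) + (r+σ²/2)T) / (σ√T) = (ln(56.58/58.38) + (0.0387+0.1755²/2)·1.7394) / 0.231460 = (-0.031318 + 0.094102) / 0.231460 = 0.271251
d₂ = d₁ − σ√T = 0.271251 − 0.231460 = 0.039791
e^{−rT} = e^{−0.0387·1.7394} = 0.934901
N(d₁) = 0.606901,  N(d₂) = 0.515870
Call price V = S·N(d₁) − K·e^{−rT}·N(d₂) = 34.338465 − 28.155936 = 6.182529
Δ = N(d₁) = 0.606901

price = 6.182529
Δ = 0.606901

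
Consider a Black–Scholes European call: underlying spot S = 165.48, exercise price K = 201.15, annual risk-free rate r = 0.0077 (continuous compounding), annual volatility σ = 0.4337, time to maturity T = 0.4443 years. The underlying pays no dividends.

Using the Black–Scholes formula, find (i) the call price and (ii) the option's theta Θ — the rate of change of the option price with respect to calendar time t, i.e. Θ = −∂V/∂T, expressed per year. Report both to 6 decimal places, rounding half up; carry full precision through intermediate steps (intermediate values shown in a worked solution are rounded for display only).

price = 7.954064
Θ = -19.095815

σ√T = 0.4337·√0.4443 = 0.289086
d₁ = (ln(S/K) + (r+σ²/2)T) / (σ√T) = (ln(165.48/201.15) + (0.0077+0.4337²/2)·0.4443) / 0.289086 = (-0.195201 + 0.045207) / 0.289086 = -0.518855
d₂ = d₁ − σ√T = -0.518855 − 0.289086 = -0.807942
e^{−rT} = e^{−0.0077·0.4443} = 0.996585
N(d₁) = 0.301931,  N(d₂) = 0.209562
Call price V = S·N(d₁) − K·e^{−rT}·N(d₂) = 49.963512 − 42.009448 = 7.954064
φ(d₁) = (1/√(2π))·e^{−d₁²/2} = 0.348700
Θ = −S·φ(d₁)·σ/(2√T) − r·K·e^{−rT}·N(d₂) = −18.772342 − 0.323473 = -19.095815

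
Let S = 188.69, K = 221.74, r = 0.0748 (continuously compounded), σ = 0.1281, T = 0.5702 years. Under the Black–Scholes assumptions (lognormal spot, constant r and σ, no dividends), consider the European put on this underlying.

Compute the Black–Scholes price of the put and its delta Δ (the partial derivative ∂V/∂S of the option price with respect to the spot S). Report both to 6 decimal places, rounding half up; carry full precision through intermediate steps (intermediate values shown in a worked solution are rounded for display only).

σ√T = 0.1281·√0.5702 = 0.096730
d₁ = (ln(S/K) + (r+σ²/2)T) / (σ√T) = (ln(188.69/221.74) + (0.0748+0.1281²/2)·0.5702) / 0.096730 = (-0.161400 + 0.047329) / 0.096730 = -1.179265
d₂ = d₁ − σ√T = -1.179265 − 0.096730 = -1.275996
e^{−rT} = e^{−0.0748·0.5702} = 0.958246
N(−d₁) = 0.880854,  N(−d₂) = 0.899021
Put price V = K·e^{−rT}·N(−d₂) − S·N(−d₁) = 191.025357 − 166.208285 = 24.817072
Δ = −N(−d₁) = -0.880854

price = 24.817072
Δ = -0.880854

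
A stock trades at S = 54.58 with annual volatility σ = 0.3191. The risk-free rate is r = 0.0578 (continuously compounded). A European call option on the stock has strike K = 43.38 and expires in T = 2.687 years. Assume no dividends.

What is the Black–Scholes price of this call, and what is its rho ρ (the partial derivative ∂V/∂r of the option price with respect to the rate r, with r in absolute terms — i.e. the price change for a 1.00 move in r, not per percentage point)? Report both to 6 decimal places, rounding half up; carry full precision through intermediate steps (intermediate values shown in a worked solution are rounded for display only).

σ√T = 0.3191·√2.687 = 0.523071
d₁ = (ln(S/K) + (r+σ²/2)T) / (σ√T) = (ln(54.58/43.38) + (0.0578+0.3191²/2)·2.687) / 0.523071 = (0.229669 + 0.292110) / 0.523071 = 0.997530
d₂ = d₁ − σ√T = 0.997530 − 0.523071 = 0.474459
e^{−rT} = e^{−0.0578·2.687} = 0.856151
N(d₁) = 0.840746,  N(d₂) = 0.682414
Call price V = S·N(d₁) − K·e^{−rT}·N(d₂) = 45.887941 − 25.344732 = 20.543209
ρ = K·T·e^{−rT}·N(d₂) = 68.101296

price = 20.543209
ρ = 68.101296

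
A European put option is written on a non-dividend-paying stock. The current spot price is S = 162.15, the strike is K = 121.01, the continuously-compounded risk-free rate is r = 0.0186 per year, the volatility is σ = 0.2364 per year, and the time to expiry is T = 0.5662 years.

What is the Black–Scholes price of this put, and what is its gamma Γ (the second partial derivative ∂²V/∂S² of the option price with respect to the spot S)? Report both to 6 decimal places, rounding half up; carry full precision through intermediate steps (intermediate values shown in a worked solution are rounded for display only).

price = 0.447136
Γ = 0.002770

σ√T = 0.2364·√0.5662 = 0.177882
d₁ = (ln(S/K) + (r+σ²/2)T) / (σ√T) = (ln(162.15/121.01) + (0.0186+0.2364²/2)·0.5662) / 0.177882 = (0.292649 + 0.026352) / 0.177882 = 1.793328
d₂ = d₁ − σ√T = 1.793328 − 0.177882 = 1.615445
e^{−rT} = e^{−0.0186·0.5662} = 0.989524
N(−d₁) = 0.036460,  N(−d₂) = 0.053107
Put price V = K·e^{−rT}·N(−d₂) − S·N(−d₁) = 6.359170 − 5.912034 = 0.447136
φ(d₁) = (1/√(2π))·e^{−d₁²/2} = 0.079902
Γ = φ(d₁) / (S·σ·√T) = 0.002770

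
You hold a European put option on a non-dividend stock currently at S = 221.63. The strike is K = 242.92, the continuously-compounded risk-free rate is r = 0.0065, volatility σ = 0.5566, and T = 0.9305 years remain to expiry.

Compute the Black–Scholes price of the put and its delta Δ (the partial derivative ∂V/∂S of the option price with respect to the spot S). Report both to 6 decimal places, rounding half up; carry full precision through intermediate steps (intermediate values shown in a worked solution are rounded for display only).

σ√T = 0.5566·√0.9305 = 0.536910
d₁ = (ln(S/K) + (r+σ²/2)T) / (σ√T) = (ln(221.63/242.92) + (0.0065+0.5566²/2)·0.9305) / 0.536910 = (-0.091723 + 0.150184) / 0.536910 = 0.108885
d₂ = d₁ − σ√T = 0.108885 − 0.536910 = -0.428025
e^{−rT} = e^{−0.0065·0.9305} = 0.993970
N(−d₁) = 0.456647,  N(−d₂) = 0.665683
Put price V = K·e^{−rT}·N(−d₂) − S·N(−d₁) = 160.732724 − 101.206629 = 59.526095
Δ = −N(−d₁) = -0.456647

price = 59.526095
Δ = -0.456647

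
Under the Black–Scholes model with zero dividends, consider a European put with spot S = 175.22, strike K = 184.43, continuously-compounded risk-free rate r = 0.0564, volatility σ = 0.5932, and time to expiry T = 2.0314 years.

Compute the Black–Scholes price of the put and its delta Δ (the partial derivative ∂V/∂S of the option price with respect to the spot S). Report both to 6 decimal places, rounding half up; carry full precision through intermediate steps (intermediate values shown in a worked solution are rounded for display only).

price = 50.394974
Δ = -0.309363

σ√T = 0.5932·√2.0314 = 0.845471
d₁ = (ln(S/K) + (r+σ²/2)T) / (σ√T) = (ln(175.22/184.43) + (0.0564+0.5932²/2)·2.0314) / 0.845471 = (-0.051228 + 0.471982) / 0.845471 = 0.497656
d₂ = d₁ − σ√T = 0.497656 − 0.845471 = -0.347815
e^{−rT} = e^{−0.0564·2.0314} = 0.891749
N(−d₁) = 0.309363,  N(−d₂) = 0.636010
Put price V = K·e^{−rT}·N(−d₂) − S·N(−d₁) = 104.601584 − 54.206610 = 50.394974
Δ = −N(−d₁) = -0.309363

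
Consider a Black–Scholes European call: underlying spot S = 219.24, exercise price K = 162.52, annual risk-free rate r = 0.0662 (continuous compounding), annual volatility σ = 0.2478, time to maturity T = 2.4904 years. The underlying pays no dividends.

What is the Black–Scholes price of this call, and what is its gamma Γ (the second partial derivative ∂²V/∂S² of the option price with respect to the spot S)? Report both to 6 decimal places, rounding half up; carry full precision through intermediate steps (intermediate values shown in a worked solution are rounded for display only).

σ√T = 0.2478·√2.4904 = 0.391053
d₁ = (ln(S/K) + (r+σ²/2)T) / (σ√T) = (ln(219.24/162.52) + (0.0662+0.2478²/2)·2.4904) / 0.391053 = (0.299366 + 0.241326) / 0.391053 = 1.382655
d₂ = d₁ − σ√T = 1.382655 − 0.391053 = 0.991602
e^{−rT} = e^{−0.0662·2.4904} = 0.848009
N(d₁) = 0.916615,  N(d₂) = 0.839304
Call price V = S·N(d₁) − K·e^{−rT}·N(d₂) = 200.958604 − 115.671519 = 85.287084
φ(d₁) = (1/√(2π))·e^{−d₁²/2} = 0.153385
Γ = φ(d₁) / (S·σ·√T) = 0.001789

price = 85.287084
Γ = 0.001789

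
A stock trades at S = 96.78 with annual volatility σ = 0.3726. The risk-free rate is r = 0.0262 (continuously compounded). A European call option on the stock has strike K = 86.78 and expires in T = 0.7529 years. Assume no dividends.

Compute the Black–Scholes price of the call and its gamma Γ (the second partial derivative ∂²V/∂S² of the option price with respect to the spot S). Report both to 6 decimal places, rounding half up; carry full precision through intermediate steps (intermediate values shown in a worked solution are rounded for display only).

σ√T = 0.3726·√0.7529 = 0.323304
d₁ = (ln(S/K) + (r+σ²/2)T) / (σ√T) = (ln(96.78/86.78) + (0.0262+0.3726²/2)·0.7529) / 0.323304 = (0.109064 + 0.071989) / 0.323304 = 0.560008
d₂ = d₁ − σ√T = 0.560008 − 0.323304 = 0.236704
e^{−rT} = e^{−0.0262·0.7529} = 0.980467
N(d₁) = 0.712263,  N(d₂) = 0.593557
Call price V = S·N(d₁) − K·e^{−rT}·N(d₂) = 68.932814 − 50.502740 = 18.430074
φ(d₁) = (1/√(2π))·e^{−d₁²/2} = 0.341044
Γ = φ(d₁) / (S·σ·√T) = 0.010900

price = 18.430074
Γ = 0.010900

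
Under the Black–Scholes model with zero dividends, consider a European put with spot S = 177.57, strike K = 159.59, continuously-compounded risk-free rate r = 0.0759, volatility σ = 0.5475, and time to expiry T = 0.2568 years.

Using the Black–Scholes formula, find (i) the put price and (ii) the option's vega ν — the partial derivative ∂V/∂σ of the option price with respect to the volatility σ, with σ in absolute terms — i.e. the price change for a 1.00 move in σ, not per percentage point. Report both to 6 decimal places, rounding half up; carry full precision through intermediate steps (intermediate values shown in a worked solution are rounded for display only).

price = 9.760209
ν = 30.096950

σ√T = 0.5475·√0.2568 = 0.277448
d₁ = (ln(S/K) + (r+σ²/2)T) / (σ√T) = (ln(177.57/159.59) + (0.0759+0.5475²/2)·0.2568) / 0.277448 = (0.106757 + 0.057980) / 0.277448 = 0.593757
d₂ = d₁ − σ√T = 0.593757 − 0.277448 = 0.316309
e^{−rT} = e^{−0.0759·0.2568} = 0.980698
N(−d₁) = 0.276337,  N(−d₂) = 0.375884
Put price V = K·e^{−rT}·N(−d₂) − S·N(−d₁) = 58.829431 − 49.069222 = 9.760209
φ(d₁) = (1/√(2π))·e^{−d₁²/2} = 0.334469
ν = S·φ(d₁)·√T = 30.096950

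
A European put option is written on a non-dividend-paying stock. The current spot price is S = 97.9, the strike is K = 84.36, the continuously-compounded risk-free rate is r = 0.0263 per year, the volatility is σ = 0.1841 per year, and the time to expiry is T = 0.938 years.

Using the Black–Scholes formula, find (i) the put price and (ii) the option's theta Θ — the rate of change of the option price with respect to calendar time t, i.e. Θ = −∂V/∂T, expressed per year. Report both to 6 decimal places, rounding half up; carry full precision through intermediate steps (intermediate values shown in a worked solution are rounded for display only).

σ√T = 0.1841·√0.938 = 0.178302
d₁ = (ln(S/K) + (r+σ²/2)T) / (σ√T) = (ln(97.9/84.36) + (0.0263+0.1841²/2)·0.938) / 0.178302 = (0.148853 + 0.040565) / 0.178302 = 1.062348
d₂ = d₁ − σ√T = 1.062348 − 0.178302 = 0.884046
e^{−rT} = e^{−0.0263·0.938} = 0.975632
N(−d₁) = 0.144039,  N(−d₂) = 0.188336
Put price V = K·e^{−rT}·N(−d₂) − S·N(−d₁) = 15.500839 − 14.101406 = 1.399432
φ(d₁) = (1/√(2π))·e^{−d₁²/2} = 0.226904
Θ = −S·φ(d₁)·σ/(2√T) + r·K·e^{−rT}·N(−d₂) = −2.111283 + 0.407672 = -1.703611

price = 1.399432
Θ = -1.703611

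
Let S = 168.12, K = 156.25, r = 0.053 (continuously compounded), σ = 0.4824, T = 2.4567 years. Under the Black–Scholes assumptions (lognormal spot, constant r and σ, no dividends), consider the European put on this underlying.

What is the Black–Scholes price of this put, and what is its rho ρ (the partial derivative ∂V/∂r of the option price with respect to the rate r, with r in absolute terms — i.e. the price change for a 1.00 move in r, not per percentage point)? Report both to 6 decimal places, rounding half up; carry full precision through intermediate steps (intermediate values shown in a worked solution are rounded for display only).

price = 31.034019
ρ = -183.124558

σ√T = 0.4824·√2.4567 = 0.756107
d₁ = (ln(S/K) + (r+σ²/2)T) / (σ√T) = (ln(168.12/156.25) + (0.053+0.4824²/2)·2.4567) / 0.756107 = (0.073221 + 0.416054) / 0.756107 = 0.647097
d₂ = d₁ − σ√T = 0.647097 − 0.756107 = -0.109010
e^{−rT} = e^{−0.053·2.4567} = 0.877915
N(−d₁) = 0.258785,  N(−d₂) = 0.543403
Put price V = K·e^{−rT}·N(−d₂) − S·N(−d₁) = 74.540871 − 43.506852 = 31.034019
ρ = −K·T·e^{−rT}·N(−d₂) = -183.124558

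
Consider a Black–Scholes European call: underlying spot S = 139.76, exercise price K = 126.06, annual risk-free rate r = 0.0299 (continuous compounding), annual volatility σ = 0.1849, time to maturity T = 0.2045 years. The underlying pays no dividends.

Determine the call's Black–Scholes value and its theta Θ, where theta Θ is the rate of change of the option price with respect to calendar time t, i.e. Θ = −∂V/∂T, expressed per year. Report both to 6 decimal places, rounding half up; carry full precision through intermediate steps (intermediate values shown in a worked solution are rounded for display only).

σ√T = 0.1849·√0.2045 = 0.083615
d₁ = (ln(S/K) + (r+σ²/2)T) / (σ√T) = (ln(139.76/126.06) + (0.0299+0.1849²/2)·0.2045) / 0.083615 = (0.103169 + 0.009610) / 0.083615 = 1.348791
d₂ = d₁ − σ√T = 1.348791 − 0.083615 = 1.265176
e^{−rT} = e^{−0.0299·0.2045} = 0.993904
N(d₁) = 0.911298,  N(d₂) = 0.897096
Call price V = S·N(d₁) − K·e^{−rT}·N(d₂) = 127.362990 − 112.398526 = 14.964464
φ(d₁) = (1/√(2π))·e^{−d₁²/2} = 0.160645
Θ = −S·φ(d₁)·σ/(2√T) − r·K·e^{−rT}·N(d₂) = −4.589984 − 3.360716 = -7.950700

price = 14.964464
Θ = -7.950700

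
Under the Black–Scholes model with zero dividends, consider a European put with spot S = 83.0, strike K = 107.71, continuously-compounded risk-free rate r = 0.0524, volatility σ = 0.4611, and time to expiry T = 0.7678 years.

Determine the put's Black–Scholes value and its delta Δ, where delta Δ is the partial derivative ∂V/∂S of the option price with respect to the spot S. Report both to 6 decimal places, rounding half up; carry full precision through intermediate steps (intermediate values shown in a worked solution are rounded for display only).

price = 27.283967
Δ = -0.634352

σ√T = 0.4611·√0.7678 = 0.404035
d₁ = (ln(S/K) + (r+σ²/2)T) / (σ√T) = (ln(83.0/107.71) + (0.0524+0.4611²/2)·0.7678) / 0.404035 = (-0.260602 + 0.121855) / 0.404035 = -0.343403
d₂ = d₁ − σ√T = -0.343403 − 0.404035 = -0.747438
e^{−rT} = e^{−0.0524·0.7678} = 0.960566
N(−d₁) = 0.634352,  N(−d₂) = 0.772600
Put price V = K·e^{−rT}·N(−d₂) − S·N(−d₁) = 79.935212 − 52.651245 = 27.283967
Δ = −N(−d₁) = -0.634352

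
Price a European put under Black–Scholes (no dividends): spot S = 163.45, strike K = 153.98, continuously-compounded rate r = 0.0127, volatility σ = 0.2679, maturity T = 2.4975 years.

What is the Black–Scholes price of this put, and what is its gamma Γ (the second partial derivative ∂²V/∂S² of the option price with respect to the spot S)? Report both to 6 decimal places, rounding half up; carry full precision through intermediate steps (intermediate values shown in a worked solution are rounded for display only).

price = 19.665599
Γ = 0.005261

σ√T = 0.2679·√2.4975 = 0.423375
d₁ = (ln(S/K) + (r+σ²/2)T) / (σ√T) = (ln(163.45/153.98) + (0.0127+0.2679²/2)·2.4975) / 0.423375 = (0.059684 + 0.121342) / 0.423375 = 0.427578
d₂ = d₁ − σ√T = 0.427578 − 0.423375 = 0.004203
e^{−rT} = e^{−0.0127·2.4975} = 0.968779
N(−d₁) = 0.334479,  N(−d₂) = 0.498323
Put price V = K·e^{−rT}·N(−d₂) − S·N(−d₁) = 74.336220 − 54.670622 = 19.665599
φ(d₁) = (1/√(2π))·e^{−d₁²/2} = 0.364092
Γ = φ(d₁) / (S·σ·√T) = 0.005261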